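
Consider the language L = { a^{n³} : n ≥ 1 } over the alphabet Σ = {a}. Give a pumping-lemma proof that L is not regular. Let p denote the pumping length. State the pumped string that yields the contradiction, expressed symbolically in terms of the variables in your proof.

Suppose for contradiction that L is regular, and let p be the pumping length.
Take w = a^{p³} ∈ L with |w| = p³ ≥ p.
The pumping lemma gives a decomposition w = xyz where |xy| ≤ p and |y| > 0.
Then y = a^k for some k with 1 ≤ k ≤ p.
Pump with i = 2: xy^2z = a^{p³+k}. Since 1 ≤ k ≤ p, p³ < p³+k ≤ p³+p < p³+3p²+3p+1 = (p+1)³, so p³+k is not a perfect cube. So xy^2z ∉ L.
Contradiction. Therefore L is not regular.

a^{p³+k}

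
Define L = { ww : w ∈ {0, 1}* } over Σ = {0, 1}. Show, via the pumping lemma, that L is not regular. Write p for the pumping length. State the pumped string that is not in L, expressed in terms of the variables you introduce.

0^{p+k} 1^p 0^p 1^p

Assume L is regular; let p be its pumping constant.
Take w = 0^p 1^p 0^p 1^p = uu where u = 0^p1^p; then w ∈ L and |w| = 4p ≥ p.
Write w = xyz as guaranteed by the lemma, with |xy| ≤ p and y is nonempty.
The first p characters of w are 0's, so xy (and hence y) consists only of 0's. Write y = 0^k, 1 ≤ k ≤ p.
Pump with i = 2: xy^2z = 0^{p+k} 1^p 0^p 1^p, of length 4p+k. Suppose this equals vv. The string starts with 0 and ends with 1, so v does too; thus the boundary between the two copies of v is a 1→0 transition. There is exactly one such transition, at position 2p+k, so |v| = 2p+k and |vv| = 4p+2k ≠ 4p+k since k ≥ 1. So xy^2z ∉ L.
Contradiction. Therefore L is not regular.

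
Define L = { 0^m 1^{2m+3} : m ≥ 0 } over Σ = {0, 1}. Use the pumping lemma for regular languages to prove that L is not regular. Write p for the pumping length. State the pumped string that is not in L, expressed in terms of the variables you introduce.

0^{p+k} 1^{2p+3}

Assume L is regular; let p be its pumping constant.
Take w = 0^p 1^{2p+3}. Then w ∈ L and |w| = 3p+3 ≥ p.
By the pumping lemma, w = xyz with |xy| ≤ p and |y| ≥ 1.
The first p characters of w are 0's, so xy (and hence y) consists only of 0's. Write y = 0^k, 1 ≤ k ≤ p.
Pump with i = 2: xy^2z = 0^{p+k} 1^{2p+3}. For this to lie in L we would need 2p+3 = 2(p+k)+3, which forces k = 0. But k ≥ 1, so xy^2z ∉ L.
This is a contradiction; hence L is not regular.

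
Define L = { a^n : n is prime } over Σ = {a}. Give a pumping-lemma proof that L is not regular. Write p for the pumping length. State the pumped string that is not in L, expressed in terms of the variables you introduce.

a^{q(1+k)}

Assume L is regular; let p be its pumping constant.
Let q be a prime with q ≥ p+2 (infinitely many primes exist), and take w = a^q ∈ L with |w| = q ≥ p.
By the pumping lemma, w = xyz with |xy| ≤ p and |y| ≥ 1.
Then y = a^k for some k with 1 ≤ k ≤ p.
Since 1 ≤ k ≤ p, |xz| = q-k. Pump with i = q+1: |xy^{q+1}z| = (q-k)+(q+1)k = q+qk = q(1+k), which is composite (both factors ≥ 2). So xy^{q+1}z = a^{q(1+k)} ∉ L.
Contradiction. Therefore L is not regular.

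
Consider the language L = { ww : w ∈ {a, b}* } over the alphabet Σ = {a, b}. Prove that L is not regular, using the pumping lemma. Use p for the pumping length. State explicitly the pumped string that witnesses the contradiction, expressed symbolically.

Toward a contradiction, assume L is regular with pumping length p.
Take w = a^p b^p a^p b^p = uu where u = a^pb^p; then w ∈ L and |w| = 4p ≥ p.
By the pumping lemma, w = xyz with |xy| ≤ p and y is nonempty.
Because |xy| ≤ p and w begins with p copies of a, we have y = a^k with 1 ≤ k ≤ p.
Pump with i = 2: xy^2z = a^{p+k} b^p a^p b^p, of length 4p+k. Suppose this equals vv. The string starts with a and ends with b, so v does too; thus the boundary between the two copies of v is a b→a transition. There is exactly one such transition, at position 2p+k, so |v| = 2p+k and |vv| = 4p+2k ≠ 4p+k since k ≥ 1. So xy^2z ∉ L.
This is a contradiction; hence L is not regular.

a^{p+k} b^p a^p b^p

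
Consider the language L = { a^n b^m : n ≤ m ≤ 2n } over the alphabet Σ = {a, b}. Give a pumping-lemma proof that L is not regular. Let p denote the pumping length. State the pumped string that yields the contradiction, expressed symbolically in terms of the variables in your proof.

Toward a contradiction, assume L is regular with pumping length p.
Take w = a^p b^p ∈ L (since p ≤ p ≤ 2p), with |w| = 2p ≥ p.
Write w = xyz as guaranteed by the lemma, with |xy| ≤ p and |y| ≥ 1.
The first p characters of w are a's, so xy (and hence y) consists only of a's. Write y = a^k, 1 ≤ k ≤ p.
Pump with i = 2: xy^2z = a^{p+k} b^p. Now n = p+k > p = m, so the condition n ≤ m fails. Thus xy^2z ∉ L.
This contradicts the pumping lemma, so L is not regular.

a^{p+k} b^p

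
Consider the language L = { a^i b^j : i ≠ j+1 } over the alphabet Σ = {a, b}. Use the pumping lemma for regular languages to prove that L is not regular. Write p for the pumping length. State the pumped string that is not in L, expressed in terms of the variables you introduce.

Assume L is regular. Let p be the pumping length given by the pumping lemma.
Choose w = a^p b^{p+p!-1}. Since p ≠ (p+p!-1)+1 = p+p!, w ∈ L; and |w| ≥ p.
Write w = xyz as guaranteed by the lemma, with |xy| ≤ p and |y| > 0.
The first p characters of w are a's, so xy (and hence y) consists only of a's. Write y = a^k, 1 ≤ k ≤ p.
Since 1 ≤ k ≤ p, k divides p!; set t = 1 + p!/k. Then xy^t z has p + (p!/k)·k = p + p! copies of a. Now the a-count is p+p! and (b-count)+1 = (p+p!-1)+1 = p+p!, so i ≠ j+1 fails. So xy^t z = a^{p+p!} b^{p+p!-1} ∉ L.
This contradicts the pumping lemma, so L is not regular.

a^{p+p!} b^{p+p!-1}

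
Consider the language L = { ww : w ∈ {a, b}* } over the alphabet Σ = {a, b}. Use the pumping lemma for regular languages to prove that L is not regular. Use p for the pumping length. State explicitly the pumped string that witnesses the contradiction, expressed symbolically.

a^{p+k} b^p a^p b^p

Assume L is regular; let p be its pumping constant.
Take w = a^p b^p a^p b^p = uu where u = a^pb^p; then w ∈ L and |w| = 4p ≥ p.
The pumping lemma gives a decomposition w = xyz where |xy| ≤ p and y is nonempty.
The first p characters of w are a's, so xy (and hence y) consists only of a's. Write y = a^k, 1 ≤ k ≤ p.
Pump with i = 2: xy^2z = a^{p+k} b^p a^p b^p, of length 4p+k. Suppose this equals vv. The string starts with a and ends with b, so v does too; thus the boundary between the two copies of v is a b→a transition. There is exactly one such transition, at position 2p+k, so |v| = 2p+k and |vv| = 4p+2k ≠ 4p+k since k ≥ 1. So xy^2z ∉ L.
This contradicts the pumping lemma, so L is not regular.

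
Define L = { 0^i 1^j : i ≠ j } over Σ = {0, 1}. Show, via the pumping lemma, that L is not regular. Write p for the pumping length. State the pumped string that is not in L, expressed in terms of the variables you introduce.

0^{p+p!} 1^{p+p!}

Assume L is regular; let p be its pumping constant.
Choose w = 0^p 1^{p+p!}. Since p ≠ p+p!, w ∈ L; and |w| ≥ p.
Write w = xyz as guaranteed by the lemma, with |xy| ≤ p and |y| > 0.
The first p characters of w are 0's, so xy (and hence y) consists only of 0's. Write y = 0^k, 1 ≤ k ≤ p.
Since 1 ≤ k ≤ p, k divides p!; set t = 1 + p!/k. Then xy^t z has p + (p!/k)·k = p + p! copies of 0. Now the 0-count equals the 1-count, so i ≠ j fails. So xy^t z = 0^{p+p!} 1^{p+p!} ∉ L.
Contradiction. Therefore L is not regular.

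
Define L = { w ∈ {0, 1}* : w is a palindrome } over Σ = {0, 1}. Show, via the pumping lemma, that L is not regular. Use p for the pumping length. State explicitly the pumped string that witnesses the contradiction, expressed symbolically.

0^{p+k} 1 0^p

Assume L is regular; let p be its pumping constant.
Take w = 0^p 1 0^p, a palindrome of length 2p+1 ≥ p.
The pumping lemma gives a decomposition w = xyz where |xy| ≤ p and y is nonempty.
Because |xy| ≤ p and w begins with p copies of 0, we have y = 0^k with 1 ≤ k ≤ p.
Pump with i = 2: xy^2z = 0^{p+k} 1 0^p. Its reverse is 0^p 1 0^{p+k}, which differs from xy^2z since k ≥ 1. So xy^2z is not a palindrome and xy^2z ∉ L.
This contradicts the pumping lemma, so L is not regular.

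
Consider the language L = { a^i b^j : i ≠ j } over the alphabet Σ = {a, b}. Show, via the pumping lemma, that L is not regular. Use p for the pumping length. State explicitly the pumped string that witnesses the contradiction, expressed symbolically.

Toward a contradiction, assume L is regular with pumping length p.
Choose w = a^p b^{p+p!}. Since p ≠ p+p!, w ∈ L; and |w| ≥ p.
By the pumping lemma, w = xyz with |xy| ≤ p and |y| > 0.
Since the first p symbols of w are all a's and |xy| ≤ p, y lies entirely in the leading a-block: y = a^k for some k with 1 ≤ k ≤ p.
Since 1 ≤ k ≤ p, k divides p!; set t = 1 + p!/k. Then xy^t z has p + (p!/k)·k = p + p! copies of a. Now the a-count equals the b-count, so i ≠ j fails. So xy^t z = a^{p+p!} b^{p+p!} ∉ L.
This is a contradiction; hence L is not regular.

a^{p+p!} b^{p+p!}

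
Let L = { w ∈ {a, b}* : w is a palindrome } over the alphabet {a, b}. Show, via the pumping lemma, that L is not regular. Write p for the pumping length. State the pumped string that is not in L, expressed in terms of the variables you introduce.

a^{p+k} b a^p

Assume L is regular. Let p be the pumping length given by the pumping lemma.
Take w = a^p b a^p, a palindrome of length 2p+1 ≥ p.
Write w = xyz as guaranteed by the lemma, with |xy| ≤ p and y is nonempty.
Because |xy| ≤ p and w begins with p copies of a, we have y = a^k with 1 ≤ k ≤ p.
Pump with i = 2: xy^2z = a^{p+k} b a^p. Its reverse is a^p b a^{p+k}, which differs from xy^2z since k ≥ 1. So xy^2z is not a palindrome and xy^2z ∉ L.
This is a contradiction; hence L is not regular.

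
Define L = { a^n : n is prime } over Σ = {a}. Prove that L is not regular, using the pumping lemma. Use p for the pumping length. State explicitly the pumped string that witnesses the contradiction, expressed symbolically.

Suppose for contradiction that L is regular, and let p be the pumping length.
Let q be a prime with q ≥ p+2 (infinitely many primes exist), and take w = a^q ∈ L with |w| = q ≥ p.
Write w = xyz as guaranteed by the lemma, with |xy| ≤ p and y is nonempty.
Then y = a^k for some k with 1 ≤ k ≤ p.
Since 1 ≤ k ≤ p, |xz| = q-k. Pump with i = q+1: |xy^{q+1}z| = (q-k)+(q+1)k = q+qk = q(1+k), which is composite (both factors ≥ 2). So xy^{q+1}z = a^{q(1+k)} ∉ L.
This is a contradiction; hence L is not regular.

a^{q(1+k)}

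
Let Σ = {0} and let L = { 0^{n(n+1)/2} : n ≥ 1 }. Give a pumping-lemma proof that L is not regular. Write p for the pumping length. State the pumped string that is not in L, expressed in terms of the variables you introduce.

0^{p(p+1)/2+k}

Suppose for contradiction that L is regular, and let p be the pumping length.
Take w = 0^{p(p+1)/2} ∈ L with |w| = p(p+1)/2 ≥ p.
Write w = xyz as guaranteed by the lemma, with |xy| ≤ p and |y| ≥ 1.
Then y = 0^k for some k with 1 ≤ k ≤ p.
Pump with i = 2: xy^2z = 0^{p(p+1)/2+k}. Since 1 ≤ k ≤ p, p(p+1)/2 < p(p+1)/2+k ≤ p(p+1)/2+p < (p+1)(p+2)/2, so p(p+1)/2+k is strictly between consecutive triangular numbers. So xy^2z ∉ L.
Contradiction. Therefore L is not regular.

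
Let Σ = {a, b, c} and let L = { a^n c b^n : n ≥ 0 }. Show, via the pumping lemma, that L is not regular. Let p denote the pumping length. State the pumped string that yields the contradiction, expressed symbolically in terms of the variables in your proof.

Suppose for contradiction that L is regular, and let p be the pumping length.
Take w = a^p c b^p ∈ L with |w| = 2p+1 ≥ p.
By the pumping lemma, w = xyz with |xy| ≤ p and y is nonempty.
The first p characters of w are a's, so xy (and hence y) consists only of a's. Write y = a^k, 1 ≤ k ≤ p.
Pump with i = 2: xy^2z = a^{p+k} c b^p, which would require p+k = p. But k ≥ 1, so xy^2z ∉ L.
Contradiction. Therefore L is not regular.

a^{p+k} c b^p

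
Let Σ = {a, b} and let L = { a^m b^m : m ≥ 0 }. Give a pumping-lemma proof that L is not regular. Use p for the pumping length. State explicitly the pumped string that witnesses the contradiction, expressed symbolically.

Assume L is regular. Let p be the pumping length given by the pumping lemma.
Take w = a^p b^p. Then w ∈ L and |w| = 2p ≥ p.
The pumping lemma gives a decomposition w = xyz where |xy| ≤ p and |y| > 0.
The first p characters of w are a's, so xy (and hence y) consists only of a's. Write y = a^k, 1 ≤ k ≤ p.
Pump with i = 2: xy^2z = a^{p+k} b^p. For this to lie in L we would need p = p+k, which forces k = 0. But k ≥ 1, so xy^2z ∉ L.
This is a contradiction; hence L is not regular.

a^{p+k} b^p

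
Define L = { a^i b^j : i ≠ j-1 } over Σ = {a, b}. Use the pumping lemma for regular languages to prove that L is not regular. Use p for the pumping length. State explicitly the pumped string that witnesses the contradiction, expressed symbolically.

Assume L is regular. Let p be the pumping length given by the pumping lemma.
Choose w = a^p b^{p+p!+1}. Since p ≠ (p+p!+1)-1 = p+p!, w ∈ L; and |w| ≥ p.
The pumping lemma gives a decomposition w = xyz where |xy| ≤ p and y is nonempty.
Because |xy| ≤ p and w begins with p copies of a, we have y = a^k with 1 ≤ k ≤ p.
Since 1 ≤ k ≤ p, k divides p!; set t = 1 + p!/k. Then xy^t z has p + (p!/k)·k = p + p! copies of a. Now the a-count is p+p! and (b-count)-1 = (p+p!+1)-1 = p+p!, so i ≠ j-1 fails. So xy^t z = a^{p+p!} b^{p+p!+1} ∉ L.
Contradiction. Therefore L is not regular.

a^{p+p!} b^{p+p!+1}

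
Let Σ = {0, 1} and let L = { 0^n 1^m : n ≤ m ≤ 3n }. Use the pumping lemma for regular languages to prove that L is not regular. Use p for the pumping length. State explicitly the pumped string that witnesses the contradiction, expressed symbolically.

Assume L is regular. Let p be the pumping length given by the pumping lemma.
Take w = 0^p 1^p ∈ L (since p ≤ p ≤ 3p), with |w| = 2p ≥ p.
Write w = xyz as guaranteed by the lemma, with |xy| ≤ p and |y| > 0.
Because |xy| ≤ p and w begins with p copies of 0, we have y = 0^k with 1 ≤ k ≤ p.
Pump with i = 2: xy^2z = 0^{p+k} 1^p. Now n = p+k > p = m, so the condition n ≤ m fails. Thus xy^2z ∉ L.
This contradicts the pumping lemma, so L is not regular.

0^{p+k} 1^p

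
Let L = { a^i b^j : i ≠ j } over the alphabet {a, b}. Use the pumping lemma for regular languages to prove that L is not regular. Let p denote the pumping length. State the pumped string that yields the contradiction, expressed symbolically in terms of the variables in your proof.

Suppose for contradiction that L is regular, and let p be the pumping length.
Choose w = a^p b^{p+p!}. Since p ≠ p+p!, w ∈ L; and |w| ≥ p.
Write w = xyz as guaranteed by the lemma, with |xy| ≤ p and y is nonempty.
Since the first p symbols of w are all a's and |xy| ≤ p, y lies entirely in the leading a-block: y = a^k for some k with 1 ≤ k ≤ p.
Since 1 ≤ k ≤ p, k divides p!; set t = 1 + p!/k. Then xy^t z has p + (p!/k)·k = p + p! copies of a. Now the a-count equals the b-count, so i ≠ j fails. So xy^t z = a^{p+p!} b^{p+p!} ∉ L.
Contradiction. Therefore L is not regular.

a^{p+p!} b^{p+p!}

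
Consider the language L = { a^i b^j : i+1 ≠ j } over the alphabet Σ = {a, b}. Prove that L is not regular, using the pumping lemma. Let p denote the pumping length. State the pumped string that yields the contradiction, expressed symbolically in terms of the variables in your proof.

a^{p+p!} b^{p+p!+1}

Toward a contradiction, assume L is regular with pumping length p.
Choose w = a^p b^{p+p!+1}. Since p ≠ (p+p!+1)-1 = p+p!, w ∈ L; and |w| ≥ p.
By the pumping lemma, w = xyz with |xy| ≤ p and y is nonempty.
Since the first p symbols of w are all a's and |xy| ≤ p, y lies entirely in the leading a-block: y = a^k for some k with 1 ≤ k ≤ p.
Since 1 ≤ k ≤ p, k divides p!; set t = 1 + p!/k. Then xy^t z has p + (p!/k)·k = p + p! copies of a. Now the a-count is p+p! and (b-count)-1 = (p+p!+1)-1 = p+p!, so i+1 ≠ j fails. So xy^t z = a^{p+p!} b^{p+p!+1} ∉ L.
This is a contradiction; hence L is not regular.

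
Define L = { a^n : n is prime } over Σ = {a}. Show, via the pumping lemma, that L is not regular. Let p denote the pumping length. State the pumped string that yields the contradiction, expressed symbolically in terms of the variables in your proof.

a^{q(1+k)}

Toward a contradiction, assume L is regular with pumping length p.
Let q be a prime with q ≥ p+2 (infinitely many primes exist), and take w = a^q ∈ L with |w| = q ≥ p.
The pumping lemma gives a decomposition w = xyz where |xy| ≤ p and |y| ≥ 1.
Then y = a^k for some k with 1 ≤ k ≤ p.
Since 1 ≤ k ≤ p, |xz| = q-k. Pump with i = q+1: |xy^{q+1}z| = (q-k)+(q+1)k = q+qk = q(1+k), which is composite (both factors ≥ 2). So xy^{q+1}z = a^{q(1+k)} ∉ L.
Contradiction. Therefore L is not regular.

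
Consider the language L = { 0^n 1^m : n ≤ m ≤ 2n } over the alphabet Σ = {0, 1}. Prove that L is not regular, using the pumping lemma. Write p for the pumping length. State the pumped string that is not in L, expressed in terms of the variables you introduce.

Assume L is regular. Let p be the pumping length given by the pumping lemma.
Take w = 0^p 1^p ∈ L (since p ≤ p ≤ 2p), with |w| = 2p ≥ p.
By the pumping lemma, w = xyz with |xy| ≤ p and |y| ≥ 1.
Because |xy| ≤ p and w begins with p copies of 0, we have y = 0^k with 1 ≤ k ≤ p.
Pump with i = 2: xy^2z = 0^{p+k} 1^p. Now n = p+k > p = m, so the condition n ≤ m fails. Thus xy^2z ∉ L.
This contradicts the pumping lemma, so L is not regular.

0^{p+k} 1^p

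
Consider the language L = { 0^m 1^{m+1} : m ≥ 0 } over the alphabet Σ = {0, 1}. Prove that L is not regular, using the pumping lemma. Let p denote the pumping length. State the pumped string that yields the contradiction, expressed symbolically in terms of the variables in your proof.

0^{p+k} 1^{p+1}

Assume L is regular; let p be its pumping constant.
Choose w = 0^p 1^{p+1}, which is in L with |w| = 2p+1 ≥ p.
By the pumping lemma, w = xyz with |xy| ≤ p and |y| > 0.
Since the first p symbols of w are all 0's and |xy| ≤ p, y lies entirely in the leading 0-block: y = 0^k for some k with 1 ≤ k ≤ p.
Pump with i = 2: xy^2z = 0^{p+k} 1^{p+1}. For this to lie in L we would need p+1 = (p+k)+1, which forces k = 0. But k ≥ 1, so xy^2z ∉ L.
This is a contradiction; hence L is not regular.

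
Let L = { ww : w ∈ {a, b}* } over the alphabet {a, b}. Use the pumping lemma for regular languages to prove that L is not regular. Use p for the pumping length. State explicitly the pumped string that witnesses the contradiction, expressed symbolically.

a^{p+k} b^p a^p b^p

Assume L is regular. Let p be the pumping length given by the pumping lemma.
Take w = a^p b^p a^p b^p = uu where u = a^pb^p; then w ∈ L and |w| = 4p ≥ p.
By the pumping lemma, w = xyz with |xy| ≤ p and |y| > 0.
Because |xy| ≤ p and w begins with p copies of a, we have y = a^k with 1 ≤ k ≤ p.
Pump with i = 2: xy^2z = a^{p+k} b^p a^p b^p, of length 4p+k. Suppose this equals vv. The string starts with a and ends with b, so v does too; thus the boundary between the two copies of v is a b→a transition. There is exactly one such transition, at position 2p+k, so |v| = 2p+k and |vv| = 4p+2k ≠ 4p+k since k ≥ 1. So xy^2z ∉ L.
Contradiction. Therefore L is not regular.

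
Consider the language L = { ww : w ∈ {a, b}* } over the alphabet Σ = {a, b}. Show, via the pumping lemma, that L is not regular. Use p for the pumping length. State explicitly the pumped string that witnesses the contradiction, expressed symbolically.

Suppose for contradiction that L is regular, and let p be the pumping length.
Take w = a^p b^p a^p b^p = uu where u = a^pb^p; then w ∈ L and |w| = 4p ≥ p.
By the pumping lemma, w = xyz with |xy| ≤ p and |y| ≥ 1.
The first p characters of w are a's, so xy (and hence y) consists only of a's. Write y = a^k, 1 ≤ k ≤ p.
Pump with i = 2: xy^2z = a^{p+k} b^p a^p b^p, of length 4p+k. Suppose this equals vv. The string starts with a and ends with b, so v does too; thus the boundary between the two copies of v is a b→a transition. There is exactly one such transition, at position 2p+k, so |v| = 2p+k and |vv| = 4p+2k ≠ 4p+k since k ≥ 1. So xy^2z ∉ L.
Contradiction. Therefore L is not regular.

a^{p+k} b^p a^p b^p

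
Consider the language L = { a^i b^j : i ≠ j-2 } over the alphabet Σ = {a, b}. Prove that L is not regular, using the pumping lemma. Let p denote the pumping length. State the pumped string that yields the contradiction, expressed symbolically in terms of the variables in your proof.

Assume L is regular; let p be its pumping constant.
Choose w = a^p b^{p+p!+2}. Since p ≠ (p+p!+2)-2 = p+p!, w ∈ L; and |w| ≥ p.
The pumping lemma gives a decomposition w = xyz where |xy| ≤ p and |y| ≥ 1.
Since the first p symbols of w are all a's and |xy| ≤ p, y lies entirely in the leading a-block: y = a^k for some k with 1 ≤ k ≤ p.
Since 1 ≤ k ≤ p, k divides p!; set t = 1 + p!/k. Then xy^t z has p + (p!/k)·k = p + p! copies of a. Now the a-count is p+p! and (b-count)-2 = (p+p!+2)-2 = p+p!, so i ≠ j-2 fails. So xy^t z = a^{p+p!} b^{p+p!+2} ∉ L.
This contradicts the pumping lemma, so L is not regular.

a^{p+p!} b^{p+p!+2}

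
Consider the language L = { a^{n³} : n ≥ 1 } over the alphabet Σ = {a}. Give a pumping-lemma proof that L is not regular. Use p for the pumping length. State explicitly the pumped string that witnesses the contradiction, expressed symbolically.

Toward a contradiction, assume L is regular with pumping length p.
Take w = a^{p³} ∈ L with |w| = p³ ≥ p.
Write w = xyz as guaranteed by the lemma, with |xy| ≤ p and |y| ≥ 1.
Then y = a^k for some k with 1 ≤ k ≤ p.
Pump with i = 2: xy^2z = a^{p³+k}. Since 1 ≤ k ≤ p, p³ < p³+k ≤ p³+p < p³+3p²+3p+1 = (p+1)³, so p³+k is not a perfect cube. So xy^2z ∉ L.
Contradiction. Therefore L is not regular.

a^{p³+k}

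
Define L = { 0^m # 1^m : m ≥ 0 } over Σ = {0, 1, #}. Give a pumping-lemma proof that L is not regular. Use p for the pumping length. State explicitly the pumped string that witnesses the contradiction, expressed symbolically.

Toward a contradiction, assume L is regular with pumping length p.
Take w = 0^p # 1^p ∈ L with |w| = 2p+1 ≥ p.
Write w = xyz as guaranteed by the lemma, with |xy| ≤ p and |y| > 0.
Because |xy| ≤ p and w begins with p copies of 0, we have y = 0^k with 1 ≤ k ≤ p.
Pump with i = 2: xy^2z = 0^{p+k} # 1^p, which would require p+k = p. But k ≥ 1, so xy^2z ∉ L.
Contradiction. Therefore L is not regular.

0^{p+k} # 1^p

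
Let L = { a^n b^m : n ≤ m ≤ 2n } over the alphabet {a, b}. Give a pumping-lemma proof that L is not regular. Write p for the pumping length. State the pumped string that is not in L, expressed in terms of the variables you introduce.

a^{p+k} b^p

Toward a contradiction, assume L is regular with pumping length p.
Take w = a^p b^p ∈ L (since p ≤ p ≤ 2p), with |w| = 2p ≥ p.
The pumping lemma gives a decomposition w = xyz where |xy| ≤ p and y is nonempty.
Because |xy| ≤ p and w begins with p copies of a, we have y = a^k with 1 ≤ k ≤ p.
Pump with i = 2: xy^2z = a^{p+k} b^p. Now n = p+k > p = m, so the condition n ≤ m fails. Thus xy^2z ∉ L.
This is a contradiction; hence L is not regular.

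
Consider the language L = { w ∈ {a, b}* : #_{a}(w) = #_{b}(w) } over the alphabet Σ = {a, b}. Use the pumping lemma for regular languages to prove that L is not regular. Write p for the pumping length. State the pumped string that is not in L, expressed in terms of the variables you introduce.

Toward a contradiction, assume L is regular with pumping length p.
Choose w = a^p b^p ∈ L with |w| = 2p ≥ p.
Write w = xyz as guaranteed by the lemma, with |xy| ≤ p and |y| ≥ 1.
Since the first p symbols of w are all a's and |xy| ≤ p, y lies entirely in the leading a-block: y = a^k for some k with 1 ≤ k ≤ p.
Pump with i = 2: xy^2z = a^{p+k} b^p has p+k occurrences of a but only p of b. Since k ≥ 1 the counts differ, so xy^2z ∉ L.
This is a contradiction; hence L is not regular.

a^{p+k} b^p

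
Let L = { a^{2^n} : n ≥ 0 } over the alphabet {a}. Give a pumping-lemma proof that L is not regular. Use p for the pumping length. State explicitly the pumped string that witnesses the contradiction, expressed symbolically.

Suppose for contradiction that L is regular, and let p be the pumping length.
Take w = a^{2^p} ∈ L with |w| = 2^p ≥ p.
By the pumping lemma, w = xyz with |xy| ≤ p and |y| > 0.
Then y = a^k for some k with 1 ≤ k ≤ p.
Pump with i = 2: xy^2z = a^{2^p+k}. Since 1 ≤ k ≤ p < 2^p, we have 2^p < 2^p+k < 2^{p+1}, so 2^p+k is not a power of 2. So xy^2z ∉ L.
This is a contradiction; hence L is not regular.

a^{2^p+k}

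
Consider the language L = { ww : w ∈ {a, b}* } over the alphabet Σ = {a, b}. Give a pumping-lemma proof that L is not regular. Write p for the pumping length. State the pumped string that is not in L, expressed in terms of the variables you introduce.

Suppose for contradiction that L is regular, and let p be the pumping length.
Take w = a^p b^p a^p b^p = uu where u = a^pb^p; then w ∈ L and |w| = 4p ≥ p.
The pumping lemma gives a decomposition w = xyz where |xy| ≤ p and |y| > 0.
Because |xy| ≤ p and w begins with p copies of a, we have y = a^k with 1 ≤ k ≤ p.
Pump with i = 2: xy^2z = a^{p+k} b^p a^p b^p, of length 4p+k. Suppose this equals vv. The string starts with a and ends with b, so v does too; thus the boundary between the two copies of v is a b→a transition. There is exactly one such transition, at position 2p+k, so |v| = 2p+k and |vv| = 4p+2k ≠ 4p+k since k ≥ 1. So xy^2z ∉ L.
This is a contradiction; hence L is not regular.

a^{p+k} b^p a^p b^p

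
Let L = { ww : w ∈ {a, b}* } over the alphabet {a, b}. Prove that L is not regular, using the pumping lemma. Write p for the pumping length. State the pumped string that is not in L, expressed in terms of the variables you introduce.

Assume L is regular. Let p be the pumping length given by the pumping lemma.
Take w = a^p b^p a^p b^p = uu where u = a^pb^p; then w ∈ L and |w| = 4p ≥ p.
Write w = xyz as guaranteed by the lemma, with |xy| ≤ p and |y| ≥ 1.
The first p characters of w are a's, so xy (and hence y) consists only of a's. Write y = a^k, 1 ≤ k ≤ p.
Pump with i = 2: xy^2z = a^{p+k} b^p a^p b^p, of length 4p+k. Suppose this equals vv. The string starts with a and ends with b, so v does too; thus the boundary between the two copies of v is a b→a transition. There is exactly one such transition, at position 2p+k, so |v| = 2p+k and |vv| = 4p+2k ≠ 4p+k since k ≥ 1. So xy^2z ∉ L.
Contradiction. Therefore L is not regular.

a^{p+k} b^p a^p b^p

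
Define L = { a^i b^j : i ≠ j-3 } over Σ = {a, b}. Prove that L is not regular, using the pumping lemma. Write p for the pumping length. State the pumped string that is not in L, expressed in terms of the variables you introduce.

a^{p+p!} b^{p+p!+3}

Assume L is regular. Let p be the pumping length given by the pumping lemma.
Choose w = a^p b^{p+p!+3}. Since p ≠ (p+p!+3)-3 = p+p!, w ∈ L; and |w| ≥ p.
Write w = xyz as guaranteed by the lemma, with |xy| ≤ p and y is nonempty.
Since the first p symbols of w are all a's and |xy| ≤ p, y lies entirely in the leading a-block: y = a^k for some k with 1 ≤ k ≤ p.
Since 1 ≤ k ≤ p, k divides p!; set t = 1 + p!/k. Then xy^t z has p + (p!/k)·k = p + p! copies of a. Now the a-count is p+p! and (b-count)-3 = (p+p!+3)-3 = p+p!, so i ≠ j-3 fails. So xy^t z = a^{p+p!} b^{p+p!+3} ∉ L.
This contradicts the pumping lemma, so L is not regular.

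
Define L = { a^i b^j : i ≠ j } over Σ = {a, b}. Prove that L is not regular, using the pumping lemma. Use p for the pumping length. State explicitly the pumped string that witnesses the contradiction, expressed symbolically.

a^{p+p!} b^{p+p!}

Assume L is regular; let p be its pumping constant.
Choose w = a^p b^{p+p!}. Since p ≠ p+p!, w ∈ L; and |w| ≥ p.
Write w = xyz as guaranteed by the lemma, with |xy| ≤ p and y is nonempty.
The first p characters of w are a's, so xy (and hence y) consists only of a's. Write y = a^k, 1 ≤ k ≤ p.
Since 1 ≤ k ≤ p, k divides p!; set t = 1 + p!/k. Then xy^t z has p + (p!/k)·k = p + p! copies of a. Now the a-count equals the b-count, so i ≠ j fails. So xy^t z = a^{p+p!} b^{p+p!} ∉ L.
Contradiction. Therefore L is not regular.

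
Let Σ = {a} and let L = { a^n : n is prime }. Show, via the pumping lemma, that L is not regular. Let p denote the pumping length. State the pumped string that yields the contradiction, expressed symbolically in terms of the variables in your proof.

Suppose for contradiction that L is regular, and let p be the pumping length.
Let q be a prime with q ≥ p+2 (infinitely many primes exist), and take w = a^q ∈ L with |w| = q ≥ p.
Write w = xyz as guaranteed by the lemma, with |xy| ≤ p and y is nonempty.
Then y = a^k for some k with 1 ≤ k ≤ p.
Since 1 ≤ k ≤ p, |xz| = q-k. Pump with i = q+1: |xy^{q+1}z| = (q-k)+(q+1)k = q+qk = q(1+k), which is composite (both factors ≥ 2). So xy^{q+1}z = a^{q(1+k)} ∉ L.
This is a contradiction; hence L is not regular.

a^{q(1+k)}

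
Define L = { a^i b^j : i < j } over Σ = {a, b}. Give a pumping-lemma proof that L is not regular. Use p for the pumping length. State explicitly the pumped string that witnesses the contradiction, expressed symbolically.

a^{p+k} b^{p+1}

Suppose for contradiction that L is regular, and let p be the pumping length.
Choose w = a^p b^{p+1} ∈ L, with |w| = 2p+1 ≥ p.
By the pumping lemma, w = xyz with |xy| ≤ p and |y| > 0.
Since the first p symbols of w are all a's and |xy| ≤ p, y lies entirely in the leading a-block: y = a^k for some k with 1 ≤ k ≤ p.
Consider xy^2z = a^{p+k} b^{p+1}. Since k ≥ 1, the a-count p+k is at least p+1, so i < j fails; thus xy^2z ∉ L.
This contradicts the pumping lemma, so L is not regular.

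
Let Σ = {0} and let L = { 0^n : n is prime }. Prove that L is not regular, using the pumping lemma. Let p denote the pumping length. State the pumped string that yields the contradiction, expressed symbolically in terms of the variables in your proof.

Assume L is regular. Let p be the pumping length given by the pumping lemma.
Let q be a prime with q ≥ p+2 (infinitely many primes exist), and take w = 0^q ∈ L with |w| = q ≥ p.
Write w = xyz as guaranteed by the lemma, with |xy| ≤ p and |y| > 0.
Then y = 0^k for some k with 1 ≤ k ≤ p.
Since 1 ≤ k ≤ p, |xz| = q-k. Pump with i = q+1: |xy^{q+1}z| = (q-k)+(q+1)k = q+qk = q(1+k), which is composite (both factors ≥ 2). So xy^{q+1}z = 0^{q(1+k)} ∉ L.
This is a contradiction; hence L is not regular.

0^{q(1+k)}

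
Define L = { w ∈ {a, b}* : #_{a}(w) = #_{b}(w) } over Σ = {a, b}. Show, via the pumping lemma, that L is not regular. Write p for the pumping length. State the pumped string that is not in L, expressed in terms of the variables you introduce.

a^{p+k} b^p

Toward a contradiction, assume L is regular with pumping length p.
Choose w = a^p b^p ∈ L with |w| = 2p ≥ p.
The pumping lemma gives a decomposition w = xyz where |xy| ≤ p and |y| ≥ 1.
Because |xy| ≤ p and w begins with p copies of a, we have y = a^k with 1 ≤ k ≤ p.
Pump with i = 2: xy^2z = a^{p+k} b^p has p+k occurrences of a but only p of b. Since k ≥ 1 the counts differ, so xy^2z ∉ L.
Contradiction. Therefore L is not regular.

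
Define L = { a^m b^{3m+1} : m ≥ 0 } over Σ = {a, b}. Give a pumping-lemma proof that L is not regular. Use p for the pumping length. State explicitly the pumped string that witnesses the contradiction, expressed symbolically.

Assume L is regular. Let p be the pumping length given by the pumping lemma.
Choose w = a^p b^{3p+1}, which is in L with |w| = 4p+1 ≥ p.
The pumping lemma gives a decomposition w = xyz where |xy| ≤ p and |y| > 0.
Because |xy| ≤ p and w begins with p copies of a, we have y = a^k with 1 ≤ k ≤ p.
Pump with i = 2: xy^2z = a^{p+k} b^{3p+1}. For this to lie in L we would need 3p+1 = 3(p+k)+1, which forces k = 0. But k ≥ 1, so xy^2z ∉ L.
Contradiction. Therefore L is not regular.

a^{p+k} b^{3p+1}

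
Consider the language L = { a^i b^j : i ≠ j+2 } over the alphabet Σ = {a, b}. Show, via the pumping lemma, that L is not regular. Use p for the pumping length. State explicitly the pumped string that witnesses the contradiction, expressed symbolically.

a^{p+p!} b^{p+p!-2}

Suppose for contradiction that L is regular, and let p be the pumping length.
Choose w = a^p b^{p+p!-2}. Since p ≠ (p+p!-2)+2 = p+p!, w ∈ L; and |w| ≥ p.
By the pumping lemma, w = xyz with |xy| ≤ p and |y| ≥ 1.
Because |xy| ≤ p and w begins with p copies of a, we have y = a^k with 1 ≤ k ≤ p.
Since 1 ≤ k ≤ p, k divides p!; set t = 1 + p!/k. Then xy^t z has p + (p!/k)·k = p + p! copies of a. Now the a-count is p+p! and (b-count)+2 = (p+p!-2)+2 = p+p!, so i ≠ j+2 fails. So xy^t z = a^{p+p!} b^{p+p!-2} ∉ L.
Contradiction. Therefore L is not regular.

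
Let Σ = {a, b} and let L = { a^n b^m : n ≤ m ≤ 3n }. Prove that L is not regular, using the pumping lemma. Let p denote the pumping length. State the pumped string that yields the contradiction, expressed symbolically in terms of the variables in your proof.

Assume L is regular; let p be its pumping constant.
Take w = a^p b^p ∈ L (since p ≤ p ≤ 3p), with |w| = 2p ≥ p.
By the pumping lemma, w = xyz with |xy| ≤ p and |y| > 0.
Because |xy| ≤ p and w begins with p copies of a, we have y = a^k with 1 ≤ k ≤ p.
Pump with i = 2: xy^2z = a^{p+k} b^p. Now n = p+k > p = m, so the condition n ≤ m fails. Thus xy^2z ∉ L.
This is a contradiction; hence L is not regular.

a^{p+k} b^p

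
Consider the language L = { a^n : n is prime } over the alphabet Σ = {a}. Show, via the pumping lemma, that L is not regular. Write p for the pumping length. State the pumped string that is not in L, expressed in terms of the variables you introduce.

Toward a contradiction, assume L is regular with pumping length p.
Let q be a prime with q ≥ p+2 (infinitely many primes exist), and take w = a^q ∈ L with |w| = q ≥ p.
Write w = xyz as guaranteed by the lemma, with |xy| ≤ p and |y| ≥ 1.
Then y = a^k for some k with 1 ≤ k ≤ p.
Since 1 ≤ k ≤ p, |xz| = q-k. Pump with i = q+1: |xy^{q+1}z| = (q-k)+(q+1)k = q+qk = q(1+k), which is composite (both factors ≥ 2). So xy^{q+1}z = a^{q(1+k)} ∉ L.
This is a contradiction; hence L is not regular.

a^{q(1+k)}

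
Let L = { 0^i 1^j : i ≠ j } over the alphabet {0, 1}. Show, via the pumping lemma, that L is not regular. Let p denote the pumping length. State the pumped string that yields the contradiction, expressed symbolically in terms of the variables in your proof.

Suppose for contradiction that L is regular, and let p be the pumping length.
Choose w = 0^p 1^{p+p!}. Since p ≠ p+p!, w ∈ L; and |w| ≥ p.
The pumping lemma gives a decomposition w = xyz where |xy| ≤ p and |y| ≥ 1.
Because |xy| ≤ p and w begins with p copies of 0, we have y = 0^k with 1 ≤ k ≤ p.
Since 1 ≤ k ≤ p, k divides p!; set t = 1 + p!/k. Then xy^t z has p + (p!/k)·k = p + p! copies of 0. Now the 0-count equals the 1-count, so i ≠ j fails. So xy^t z = 0^{p+p!} 1^{p+p!} ∉ L.
This contradicts the pumping lemma, so L is not regular.

0^{p+p!} 1^{p+p!}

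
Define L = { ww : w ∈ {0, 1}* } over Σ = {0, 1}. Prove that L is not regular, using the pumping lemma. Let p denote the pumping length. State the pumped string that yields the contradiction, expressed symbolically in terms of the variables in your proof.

Suppose for contradiction that L is regular, and let p be the pumping length.
Take w = 0^p 1^p 0^p 1^p = uu where u = 0^p1^p; then w ∈ L and |w| = 4p ≥ p.
Write w = xyz as guaranteed by the lemma, with |xy| ≤ p and y is nonempty.
Since the first p symbols of w are all 0's and |xy| ≤ p, y lies entirely in the leading 0-block: y = 0^k for some k with 1 ≤ k ≤ p.
Pump with i = 2: xy^2z = 0^{p+k} 1^p 0^p 1^p, of length 4p+k. Suppose this equals vv. The string starts with 0 and ends with 1, so v does too; thus the boundary between the two copies of v is a 1→0 transition. There is exactly one such transition, at position 2p+k, so |v| = 2p+k and |vv| = 4p+2k ≠ 4p+k since k ≥ 1. So xy^2z ∉ L.
This contradicts the pumping lemma, so L is not regular.

0^{p+k} 1^p 0^p 1^p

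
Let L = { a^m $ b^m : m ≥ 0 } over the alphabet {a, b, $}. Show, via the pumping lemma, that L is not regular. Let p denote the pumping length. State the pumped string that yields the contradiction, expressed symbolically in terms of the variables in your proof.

a^{p+k} $ b^p

Suppose for contradiction that L is regular, and let p be the pumping length.
Take w = a^p $ b^p ∈ L with |w| = 2p+1 ≥ p.
By the pumping lemma, w = xyz with |xy| ≤ p and |y| > 0.
Since the first p symbols of w are all a's and |xy| ≤ p, y lies entirely in the leading a-block: y = a^k for some k with 1 ≤ k ≤ p.
Pump with i = 2: xy^2z = a^{p+k} $ b^p, which would require p+k = p. But k ≥ 1, so xy^2z ∉ L.
Contradiction. Therefore L is not regular.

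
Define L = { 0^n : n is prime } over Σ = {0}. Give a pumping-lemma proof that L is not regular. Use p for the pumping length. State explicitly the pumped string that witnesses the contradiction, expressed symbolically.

Toward a contradiction, assume L is regular with pumping length p.
Let q be a prime with q ≥ p+2 (infinitely many primes exist), and take w = 0^q ∈ L with |w| = q ≥ p.
Write w = xyz as guaranteed by the lemma, with |xy| ≤ p and |y| > 0.
Then y = 0^k for some k with 1 ≤ k ≤ p.
Since 1 ≤ k ≤ p, |xz| = q-k. Pump with i = q+1: |xy^{q+1}z| = (q-k)+(q+1)k = q+qk = q(1+k), which is composite (both factors ≥ 2). So xy^{q+1}z = 0^{q(1+k)} ∉ L.
This contradicts the pumping lemma, so L is not regular.

0^{q(1+k)}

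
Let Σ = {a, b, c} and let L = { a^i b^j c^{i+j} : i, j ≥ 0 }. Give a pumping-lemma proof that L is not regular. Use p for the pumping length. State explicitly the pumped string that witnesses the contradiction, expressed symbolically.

a^{p+k} b^p c^{2p}

Suppose for contradiction that L is regular, and let p be the pumping length.
Take w = a^p b^p c^{2p} ∈ L (with i=j=p, i+j=2p), |w| = 4p ≥ p.
By the pumping lemma, w = xyz with |xy| ≤ p and |y| ≥ 1.
Because |xy| ≤ p and w begins with p copies of a, we have y = a^k with 1 ≤ k ≤ p.
Consider xy^2z = a^{p+k} b^p c^{2p}. Now the a- and b-counts sum to 2p+k, but the c-count is 2p ≠ 2p+k. So xy^2z ∉ L.
This is a contradiction; hence L is not regular.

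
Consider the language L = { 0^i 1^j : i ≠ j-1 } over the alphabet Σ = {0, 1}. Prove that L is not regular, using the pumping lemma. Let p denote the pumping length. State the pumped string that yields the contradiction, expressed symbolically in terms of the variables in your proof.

Assume L is regular. Let p be the pumping length given by the pumping lemma.
Choose w = 0^p 1^{p+p!+1}. Since p ≠ (p+p!+1)-1 = p+p!, w ∈ L; and |w| ≥ p.
The pumping lemma gives a decomposition w = xyz where |xy| ≤ p and |y| > 0.
Since the first p symbols of w are all 0's and |xy| ≤ p, y lies entirely in the leading 0-block: y = 0^k for some k with 1 ≤ k ≤ p.
Since 1 ≤ k ≤ p, k divides p!; set t = 1 + p!/k. Then xy^t z has p + (p!/k)·k = p + p! copies of 0. Now the 0-count is p+p! and (1-count)-1 = (p+p!+1)-1 = p+p!, so i ≠ j-1 fails. So xy^t z = 0^{p+p!} 1^{p+p!+1} ∉ L.
Contradiction. Therefore L is not regular.

0^{p+p!} 1^{p+p!+1}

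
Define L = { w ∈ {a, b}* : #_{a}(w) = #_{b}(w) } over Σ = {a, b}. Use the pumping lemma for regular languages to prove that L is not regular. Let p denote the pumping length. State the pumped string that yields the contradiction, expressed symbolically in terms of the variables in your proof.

a^{p+k} b^p

Assume L is regular; let p be its pumping constant.
Choose w = a^p b^p ∈ L with |w| = 2p ≥ p.
By the pumping lemma, w = xyz with |xy| ≤ p and |y| ≥ 1.
Because |xy| ≤ p and w begins with p copies of a, we have y = a^k with 1 ≤ k ≤ p.
Pump with i = 2: xy^2z = a^{p+k} b^p has p+k occurrences of a but only p of b. Since k ≥ 1 the counts differ, so xy^2z ∉ L.
Contradiction. Therefore L is not regular.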